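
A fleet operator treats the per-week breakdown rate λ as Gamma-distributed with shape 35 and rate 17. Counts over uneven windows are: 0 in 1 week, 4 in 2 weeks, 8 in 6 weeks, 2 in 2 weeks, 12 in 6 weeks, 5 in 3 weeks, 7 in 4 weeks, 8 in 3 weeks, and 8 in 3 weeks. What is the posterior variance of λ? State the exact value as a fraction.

Total count: 0 + 4 + 8 + 2 + 12 + 5 + 7 + 8 + 8 = 54.
Total exposure: 1 + 2 + 6 + 2 + 6 + 3 + 4 + 3 + 3 = 30 weeks.
Posterior: α' = 35 + 54 = 89, β' = 17 + 30 = 47.
Posterior variance = α'/β'² = 89/2209.

89/2209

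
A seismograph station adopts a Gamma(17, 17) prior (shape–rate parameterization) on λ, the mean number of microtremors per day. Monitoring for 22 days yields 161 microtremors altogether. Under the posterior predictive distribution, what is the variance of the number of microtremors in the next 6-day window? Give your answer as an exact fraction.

5340/169

Total count 161 over total exposure 22 days.
Posterior: α' = 17 + 161 = 178, β' = 17 + 22 = 39.
The posterior predictive for a window of length T is Negative Binomial with variance T·α'·(β'+T)/β'² = 6·178·45/1521 = 5340/169.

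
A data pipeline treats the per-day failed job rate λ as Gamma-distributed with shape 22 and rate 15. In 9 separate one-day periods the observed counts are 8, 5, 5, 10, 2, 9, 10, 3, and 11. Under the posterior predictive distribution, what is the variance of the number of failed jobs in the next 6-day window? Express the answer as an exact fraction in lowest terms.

Total count: 8 + 5 + 5 + 10 + 2 + 9 + 10 + 3 + 11 = 63.
Total exposure: 9 days.
The Gamma prior is conjugate for the Poisson rate, so λ | data ~ Gamma(22+63, 15+9) = Gamma(85, 24).
The posterior predictive for a window of length T is Negative Binomial with variance T·α'·(β'+T)/β'² = 6·85·30/576 = 425/16.

425/16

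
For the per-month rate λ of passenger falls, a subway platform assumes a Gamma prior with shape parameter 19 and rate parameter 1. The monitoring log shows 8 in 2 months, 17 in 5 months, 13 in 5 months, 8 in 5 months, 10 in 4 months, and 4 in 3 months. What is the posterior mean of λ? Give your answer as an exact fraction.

79/25

Total count: 8 + 17 + 13 + 8 + 10 + 4 = 60.
Total exposure: 2 + 5 + 5 + 5 + 4 + 3 = 24 months.
The Gamma prior is conjugate for the Poisson rate, so λ | data ~ Gamma(19+60, 1+24) = Gamma(79, 25).
Posterior mean = α'/β' = 79/25.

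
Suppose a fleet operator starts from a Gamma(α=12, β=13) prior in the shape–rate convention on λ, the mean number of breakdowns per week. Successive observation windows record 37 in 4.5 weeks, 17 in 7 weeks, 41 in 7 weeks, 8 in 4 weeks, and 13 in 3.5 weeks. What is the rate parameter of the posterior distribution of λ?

Total count: 37 + 17 + 41 + 8 + 13 = 116.
Total exposure: 4.5 + 7 + 7 + 4 + 3.5 = 26 weeks.
Conjugate update: add total count to the shape and total exposure to the rate, giving Gamma(128, 39).

39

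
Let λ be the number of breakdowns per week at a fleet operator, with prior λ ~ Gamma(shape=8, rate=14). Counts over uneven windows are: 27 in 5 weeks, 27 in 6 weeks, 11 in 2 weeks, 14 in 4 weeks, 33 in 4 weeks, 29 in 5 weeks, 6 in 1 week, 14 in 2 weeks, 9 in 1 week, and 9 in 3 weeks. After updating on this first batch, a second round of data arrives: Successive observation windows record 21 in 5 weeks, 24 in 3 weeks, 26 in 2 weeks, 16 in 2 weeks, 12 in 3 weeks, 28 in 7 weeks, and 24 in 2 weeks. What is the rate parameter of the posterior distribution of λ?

Total count: 27 + 27 + 11 + 14 + 33 + 29 + 6 + 14 + 9 + 9 = 179.
Total exposure: 5 + 6 + 2 + 4 + 4 + 5 + 1 + 2 + 1 + 3 = 33 weeks.
After the first batch: Gamma(8 + 179, 14 + 33) = Gamma(187, 47).
Total count: 21 + 24 + 26 + 16 + 12 + 28 + 24 = 151.
Total exposure: 5 + 3 + 2 + 2 + 3 + 7 + 2 = 24 weeks.
After the second batch: Gamma(187 + 151, 47 + 24) = Gamma(338, 71).

71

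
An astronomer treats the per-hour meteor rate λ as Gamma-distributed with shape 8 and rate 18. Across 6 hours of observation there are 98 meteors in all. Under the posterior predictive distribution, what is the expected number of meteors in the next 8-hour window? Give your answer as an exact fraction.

Total count 98 over total exposure 6 hours.
Posterior: α' = 8 + 98 = 106, β' = 18 + 6 = 24.
Predictive mean over an 8-hour window = T·E[λ|data] = 8·106/24 = 106/3.

106/3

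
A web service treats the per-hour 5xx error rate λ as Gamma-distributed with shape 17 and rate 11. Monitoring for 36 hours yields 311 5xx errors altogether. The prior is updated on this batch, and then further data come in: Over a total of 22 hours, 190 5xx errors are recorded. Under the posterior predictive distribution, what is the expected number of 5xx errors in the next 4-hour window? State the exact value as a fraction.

2072/69

Total count 311 over total exposure 36 hours.
After the first batch: Gamma(17 + 311, 11 + 36) = Gamma(328, 47).
Total count 190 over total exposure 22 hours.
After the second batch: Gamma(328 + 190, 47 + 22) = Gamma(518, 69).
Predictive mean over a 4-hour window = T·E[λ|data] = 4·518/69 = 2072/69.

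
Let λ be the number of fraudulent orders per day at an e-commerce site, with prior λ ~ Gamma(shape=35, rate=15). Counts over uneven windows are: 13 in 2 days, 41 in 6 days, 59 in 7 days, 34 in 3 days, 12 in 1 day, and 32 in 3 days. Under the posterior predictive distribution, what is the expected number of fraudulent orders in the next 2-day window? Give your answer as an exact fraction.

Total count: 13 + 41 + 59 + 34 + 12 + 32 = 191.
Total exposure: 2 + 6 + 7 + 3 + 1 + 3 = 22 days.
By Gamma–Poisson conjugacy, the posterior is Gamma(α + Σx, β + Σt) = Gamma(35 + 191, 15 + 22) = Gamma(226, 37).
Predictive mean over a 2-day window = T·E[λ|data] = 2·226/37 = 452/37.

452/37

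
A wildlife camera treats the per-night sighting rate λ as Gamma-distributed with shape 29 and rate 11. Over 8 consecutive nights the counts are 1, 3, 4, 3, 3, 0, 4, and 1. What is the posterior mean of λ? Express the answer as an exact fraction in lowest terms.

48/19

Total count: 1 + 3 + 4 + 3 + 3 + 0 + 4 + 1 = 19.
Total exposure: 8 nights.
Posterior: α' = 29 + 19 = 48, β' = 11 + 8 = 19.
Posterior mean = α'/β' = 48/19.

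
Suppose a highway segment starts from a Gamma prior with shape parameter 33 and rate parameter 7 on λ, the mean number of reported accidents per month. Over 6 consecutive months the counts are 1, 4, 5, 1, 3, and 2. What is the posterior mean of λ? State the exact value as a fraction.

49/13

Total count: 1 + 4 + 5 + 1 + 3 + 2 = 16.
Total exposure: 6 months.
The Gamma prior is conjugate for the Poisson rate, so λ | data ~ Gamma(33+16, 7+6) = Gamma(49, 13).
Posterior mean = α'/β' = 49/13.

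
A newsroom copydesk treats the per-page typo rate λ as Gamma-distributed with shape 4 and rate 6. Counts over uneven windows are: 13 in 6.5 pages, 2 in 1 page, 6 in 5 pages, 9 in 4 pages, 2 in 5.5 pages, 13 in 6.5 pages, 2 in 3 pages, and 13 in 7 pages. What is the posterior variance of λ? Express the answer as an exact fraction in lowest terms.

256/7921

Total count: 13 + 2 + 6 + 9 + 2 + 13 + 2 + 13 = 60.
Total exposure: 6.5 + 1 + 5 + 4 + 5.5 + 6.5 + 3 + 7 = 38.5 pages.
Posterior: α' = 4 + 60 = 64, β' = 6 + 38.5 = 89/2.
Posterior variance = α'/β'² = 64/(7921/4) = 256/7921.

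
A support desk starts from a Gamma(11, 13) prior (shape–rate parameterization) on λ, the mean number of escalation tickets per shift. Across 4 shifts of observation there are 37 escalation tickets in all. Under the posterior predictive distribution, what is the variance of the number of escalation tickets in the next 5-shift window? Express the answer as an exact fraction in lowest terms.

Total count 37 over total exposure 4 shifts.
Gamma(α, β) with Poisson data over total exposure Σt gives posterior Gamma(α+Σx, β+Σt) = Gamma(48, 17).
The posterior predictive for a window of length T is Negative Binomial with variance T·α'·(β'+T)/β'² = 5·48·22/289 = 5280/289.

5280/289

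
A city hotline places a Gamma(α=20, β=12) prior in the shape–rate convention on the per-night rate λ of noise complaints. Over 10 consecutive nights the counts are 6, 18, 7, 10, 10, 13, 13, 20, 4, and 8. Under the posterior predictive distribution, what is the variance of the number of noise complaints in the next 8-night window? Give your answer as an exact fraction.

Total count: 6 + 18 + 7 + 10 + 10 + 13 + 13 + 20 + 4 + 8 = 109.
Total exposure: 10 nights.
Conjugate update: add total count to the shape and total exposure to the rate, giving Gamma(129, 22).
The posterior predictive for a window of length T is Negative Binomial with variance T·α'·(β'+T)/β'² = 8·129·30/484 = 7740/121.

7740/121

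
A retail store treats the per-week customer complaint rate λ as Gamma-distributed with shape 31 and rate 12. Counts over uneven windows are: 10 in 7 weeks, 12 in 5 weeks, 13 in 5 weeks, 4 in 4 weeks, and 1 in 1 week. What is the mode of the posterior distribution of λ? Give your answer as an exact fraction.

35/17

Total count: 10 + 12 + 13 + 4 + 1 = 40.
Total exposure: 7 + 5 + 5 + 4 + 1 = 22 weeks.
By Gamma–Poisson conjugacy, the posterior is Gamma(α + Σx, β + Σt) = Gamma(31 + 40, 12 + 22) = Gamma(71, 34).
Posterior mode = (α'−1)/β' = 70/34 = 35/17.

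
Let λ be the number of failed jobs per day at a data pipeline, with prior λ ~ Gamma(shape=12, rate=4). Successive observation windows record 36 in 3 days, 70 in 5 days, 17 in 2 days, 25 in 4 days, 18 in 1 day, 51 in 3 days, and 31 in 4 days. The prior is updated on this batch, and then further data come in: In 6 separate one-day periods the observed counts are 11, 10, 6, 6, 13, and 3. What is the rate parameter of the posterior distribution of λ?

Total count: 36 + 70 + 17 + 25 + 18 + 51 + 31 = 248.
Total exposure: 3 + 5 + 2 + 4 + 1 + 3 + 4 = 22 days.
After the first batch: Gamma(12 + 248, 4 + 22) = Gamma(260, 26).
Total count: 11 + 10 + 6 + 6 + 13 + 3 = 49.
Total exposure: 6 days.
After the second batch: Gamma(260 + 49, 26 + 6) = Gamma(309, 32).

32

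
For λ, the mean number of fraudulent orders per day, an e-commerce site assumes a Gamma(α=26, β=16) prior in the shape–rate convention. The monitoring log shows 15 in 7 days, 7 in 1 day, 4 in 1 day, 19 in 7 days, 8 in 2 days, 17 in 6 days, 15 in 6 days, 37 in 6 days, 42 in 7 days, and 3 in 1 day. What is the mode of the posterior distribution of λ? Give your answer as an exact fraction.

Total count: 15 + 7 + 4 + 19 + 8 + 17 + 15 + 37 + 42 + 3 = 167.
Total exposure: 7 + 1 + 1 + 7 + 2 + 6 + 6 + 6 + 7 + 1 = 44 days.
Conjugate update: add total count to the shape and total exposure to the rate, giving Gamma(193, 60).
Posterior mode = (α'−1)/β' = 192/60 = 16/5.

16/5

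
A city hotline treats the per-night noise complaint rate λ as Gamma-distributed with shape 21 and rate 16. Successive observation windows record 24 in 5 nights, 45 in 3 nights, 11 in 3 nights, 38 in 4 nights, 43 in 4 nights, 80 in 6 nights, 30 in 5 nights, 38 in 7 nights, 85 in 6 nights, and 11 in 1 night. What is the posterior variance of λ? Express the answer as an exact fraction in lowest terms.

Total count: 24 + 45 + 11 + 38 + 43 + 80 + 30 + 38 + 85 + 11 = 405.
Total exposure: 5 + 3 + 3 + 4 + 4 + 6 + 5 + 7 + 6 + 1 = 44 nights.
Posterior: α' = 21 + 405 = 426, β' = 16 + 44 = 60.
Posterior variance = α'/β'² = 426/3600 = 71/600.

71/600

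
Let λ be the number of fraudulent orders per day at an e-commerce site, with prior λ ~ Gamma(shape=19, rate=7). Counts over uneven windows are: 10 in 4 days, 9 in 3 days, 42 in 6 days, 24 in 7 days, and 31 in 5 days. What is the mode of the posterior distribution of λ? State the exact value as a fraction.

67/16

Total count: 10 + 9 + 42 + 24 + 31 = 116.
Total exposure: 4 + 3 + 6 + 7 + 5 = 25 days.
The Gamma prior is conjugate for the Poisson rate, so λ | data ~ Gamma(19+116, 7+25) = Gamma(135, 32).
Posterior mode = (α'−1)/β' = 134/32 = 67/16.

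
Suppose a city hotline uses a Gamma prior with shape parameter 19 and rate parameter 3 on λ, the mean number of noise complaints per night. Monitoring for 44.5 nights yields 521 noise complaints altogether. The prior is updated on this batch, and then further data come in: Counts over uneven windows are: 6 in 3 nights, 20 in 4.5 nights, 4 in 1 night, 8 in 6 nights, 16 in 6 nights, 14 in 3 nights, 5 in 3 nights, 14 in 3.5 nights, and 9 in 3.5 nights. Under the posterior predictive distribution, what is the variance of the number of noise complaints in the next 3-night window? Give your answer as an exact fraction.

Total count 521 over total exposure 44.5 nights.
After the first batch: Gamma(19 + 521, 3 + 44.5) = Gamma(540, 95/2).
Total count: 6 + 20 + 4 + 8 + 16 + 14 + 5 + 14 + 9 = 96.
Total exposure: 3 + 4.5 + 1 + 6 + 6 + 3 + 3 + 3.5 + 3.5 = 33.5 nights.
After the second batch: Gamma(540 + 96, 95/2 + 33.5) = Gamma(636, 81).
The posterior predictive for a window of length T is Negative Binomial with variance T·α'·(β'+T)/β'² = 3·636·84/6561 = 5936/243.

5936/243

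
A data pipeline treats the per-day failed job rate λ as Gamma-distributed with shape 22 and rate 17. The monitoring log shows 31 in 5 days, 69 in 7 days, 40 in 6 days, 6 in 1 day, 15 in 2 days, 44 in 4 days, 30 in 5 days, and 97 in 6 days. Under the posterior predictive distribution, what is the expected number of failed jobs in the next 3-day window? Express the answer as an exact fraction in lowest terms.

1062/53

Total count: 31 + 69 + 40 + 6 + 15 + 44 + 30 + 97 = 332.
Total exposure: 5 + 7 + 6 + 1 + 2 + 4 + 5 + 6 = 36 days.
Conjugate update: add total count to the shape and total exposure to the rate, giving Gamma(354, 53).
Predictive mean over a 3-day window = T·E[λ|data] = 3·354/53 = 1062/53.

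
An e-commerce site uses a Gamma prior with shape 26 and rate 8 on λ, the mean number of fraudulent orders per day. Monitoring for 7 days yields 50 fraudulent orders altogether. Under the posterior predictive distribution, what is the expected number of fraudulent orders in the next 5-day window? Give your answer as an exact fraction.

Total count 50 over total exposure 7 days.
By Gamma–Poisson conjugacy, the posterior is Gamma(α + Σx, β + Σt) = Gamma(26 + 50, 8 + 7) = Gamma(76, 15).
Predictive mean over a 5-day window = T·E[λ|data] = 5·76/15 = 76/3.

76/3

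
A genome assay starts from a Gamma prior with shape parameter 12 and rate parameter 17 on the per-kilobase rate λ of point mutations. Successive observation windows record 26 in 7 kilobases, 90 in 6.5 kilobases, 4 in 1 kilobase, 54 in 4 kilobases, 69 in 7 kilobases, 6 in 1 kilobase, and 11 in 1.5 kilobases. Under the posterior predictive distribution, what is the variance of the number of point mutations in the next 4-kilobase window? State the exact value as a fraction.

53312/2025

Total count: 26 + 90 + 4 + 54 + 69 + 6 + 11 = 260.
Total exposure: 7 + 6.5 + 1 + 4 + 7 + 1 + 1.5 = 28 kilobases.
Posterior: α' = 12 + 260 = 272, β' = 17 + 28 = 45.
The posterior predictive for a window of length T is Negative Binomial with variance T·α'·(β'+T)/β'² = 4·272·49/2025 = 53312/2025.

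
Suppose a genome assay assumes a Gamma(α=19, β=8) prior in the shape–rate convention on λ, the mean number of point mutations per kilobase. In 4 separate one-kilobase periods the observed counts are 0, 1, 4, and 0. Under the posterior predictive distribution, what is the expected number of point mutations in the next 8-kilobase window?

16

Total count: 0 + 1 + 4 + 0 = 5.
Total exposure: 4 kilobases.
The Gamma prior is conjugate for the Poisson rate, so λ | data ~ Gamma(19+5, 8+4) = Gamma(24, 12).
Predictive mean over an 8-kilobase window = T·E[λ|data] = 8·24/12 = 16.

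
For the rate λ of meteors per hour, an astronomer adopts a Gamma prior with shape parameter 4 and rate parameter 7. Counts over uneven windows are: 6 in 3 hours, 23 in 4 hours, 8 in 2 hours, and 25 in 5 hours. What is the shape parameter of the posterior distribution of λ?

66

Total count: 6 + 23 + 8 + 25 = 62.
Total exposure: 3 + 4 + 2 + 5 = 14 hours.
The Gamma prior is conjugate for the Poisson rate, so λ | data ~ Gamma(4+62, 7+14) = Gamma(66, 21).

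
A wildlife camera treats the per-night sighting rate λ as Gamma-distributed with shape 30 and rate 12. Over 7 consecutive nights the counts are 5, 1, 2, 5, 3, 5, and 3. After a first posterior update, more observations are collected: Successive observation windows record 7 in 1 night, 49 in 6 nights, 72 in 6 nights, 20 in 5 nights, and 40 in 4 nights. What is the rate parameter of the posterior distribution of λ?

Total count: 5 + 1 + 2 + 5 + 3 + 5 + 3 = 24.
Total exposure: 7 nights.
After the first batch: Gamma(30 + 24, 12 + 7) = Gamma(54, 19).
Total count: 7 + 49 + 72 + 20 + 40 = 188.
Total exposure: 1 + 6 + 6 + 5 + 4 = 22 nights.
After the second batch: Gamma(54 + 188, 19 + 22) = Gamma(242, 41).

41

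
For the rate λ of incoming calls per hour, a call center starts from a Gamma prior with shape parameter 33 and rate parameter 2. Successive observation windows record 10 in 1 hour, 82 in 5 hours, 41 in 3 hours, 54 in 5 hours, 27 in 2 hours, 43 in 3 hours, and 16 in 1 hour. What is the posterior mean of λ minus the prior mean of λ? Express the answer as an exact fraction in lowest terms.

Total count: 10 + 82 + 41 + 54 + 27 + 43 + 16 = 273.
Total exposure: 1 + 5 + 3 + 5 + 2 + 3 + 1 = 20 hours.
Gamma(α, β) with Poisson data over total exposure Σt gives posterior Gamma(α+Σx, β+Σt) = Gamma(306, 22).
Posterior mean = 306/22 = 153/11; prior mean = 33/2 = 33/2. Difference = 153/11 − 33/2 = -57/22.

-57/22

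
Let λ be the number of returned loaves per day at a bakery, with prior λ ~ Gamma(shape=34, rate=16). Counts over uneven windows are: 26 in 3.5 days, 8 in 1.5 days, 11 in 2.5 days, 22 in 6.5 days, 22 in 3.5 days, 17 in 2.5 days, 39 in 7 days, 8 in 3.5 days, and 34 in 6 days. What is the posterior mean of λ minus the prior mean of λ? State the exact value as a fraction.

Total count: 26 + 8 + 11 + 22 + 22 + 17 + 39 + 8 + 34 = 187.
Total exposure: 3.5 + 1.5 + 2.5 + 6.5 + 3.5 + 2.5 + 7 + 3.5 + 6 = 36.5 days.
Posterior: α' = 34 + 187 = 221, β' = 16 + 36.5 = 105/2.
Posterior mean = 221/(105/2) = 442/105; prior mean = 34/16 = 17/8. Difference = 442/105 − 17/8 = 1751/840.

1751/840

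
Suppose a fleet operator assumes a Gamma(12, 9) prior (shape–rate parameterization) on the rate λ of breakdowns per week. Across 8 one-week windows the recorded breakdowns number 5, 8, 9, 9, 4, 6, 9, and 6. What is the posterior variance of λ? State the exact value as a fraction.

Total count: 5 + 8 + 9 + 9 + 4 + 6 + 9 + 6 = 56.
Total exposure: 8 weeks.
Conjugate update: add total count to the shape and total exposure to the rate, giving Gamma(68, 17).
Posterior variance = α'/β'² = 68/289 = 4/17.

4/17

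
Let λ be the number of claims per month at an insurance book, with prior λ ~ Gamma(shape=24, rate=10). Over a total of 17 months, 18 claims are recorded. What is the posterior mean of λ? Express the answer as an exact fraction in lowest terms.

Total count 18 over total exposure 17 months.
Posterior: α' = 24 + 18 = 42, β' = 10 + 17 = 27.
Posterior mean = α'/β' = 42/27 = 14/9.

14/9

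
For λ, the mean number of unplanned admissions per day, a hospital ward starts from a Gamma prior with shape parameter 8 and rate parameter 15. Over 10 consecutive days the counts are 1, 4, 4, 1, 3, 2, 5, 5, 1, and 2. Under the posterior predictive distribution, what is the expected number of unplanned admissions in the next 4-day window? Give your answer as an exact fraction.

Total count: 1 + 4 + 4 + 1 + 3 + 2 + 5 + 5 + 1 + 2 = 28.
Total exposure: 10 days.
Conjugate update: add total count to the shape and total exposure to the rate, giving Gamma(36, 25).
Predictive mean over a 4-day window = T·E[λ|data] = 4·36/25 = 144/25.

144/25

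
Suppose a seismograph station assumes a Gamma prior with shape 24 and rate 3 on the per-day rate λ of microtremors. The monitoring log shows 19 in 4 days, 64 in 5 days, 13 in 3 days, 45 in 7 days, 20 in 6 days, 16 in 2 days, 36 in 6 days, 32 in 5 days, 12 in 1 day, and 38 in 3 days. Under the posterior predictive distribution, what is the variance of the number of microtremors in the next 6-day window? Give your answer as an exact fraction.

Total count: 19 + 64 + 13 + 45 + 20 + 16 + 36 + 32 + 12 + 38 = 295.
Total exposure: 4 + 5 + 3 + 7 + 6 + 2 + 6 + 5 + 1 + 3 = 42 days.
Conjugate update: add total count to the shape and total exposure to the rate, giving Gamma(319, 45).
The posterior predictive for a window of length T is Negative Binomial with variance T·α'·(β'+T)/β'² = 6·319·51/2025 = 10846/225.

10846/225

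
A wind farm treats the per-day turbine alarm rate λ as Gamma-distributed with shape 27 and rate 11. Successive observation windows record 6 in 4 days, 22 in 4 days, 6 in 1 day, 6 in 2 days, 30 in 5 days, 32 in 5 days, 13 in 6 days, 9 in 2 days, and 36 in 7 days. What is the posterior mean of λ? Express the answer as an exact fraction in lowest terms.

Total count: 6 + 22 + 6 + 6 + 30 + 32 + 13 + 9 + 36 = 160.
Total exposure: 4 + 4 + 1 + 2 + 5 + 5 + 6 + 2 + 7 = 36 days.
Gamma(α, β) with Poisson data over total exposure Σt gives posterior Gamma(α+Σx, β+Σt) = Gamma(187, 47).
Posterior mean = α'/β' = 187/47.

187/47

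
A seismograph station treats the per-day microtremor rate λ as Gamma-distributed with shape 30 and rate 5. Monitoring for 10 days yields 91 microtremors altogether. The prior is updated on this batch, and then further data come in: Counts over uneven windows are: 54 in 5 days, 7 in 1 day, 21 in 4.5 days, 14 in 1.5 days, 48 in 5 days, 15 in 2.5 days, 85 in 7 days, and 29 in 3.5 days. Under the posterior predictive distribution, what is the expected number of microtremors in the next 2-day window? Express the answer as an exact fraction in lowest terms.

Total count 91 over total exposure 10 days.
After the first batch: Gamma(30 + 91, 5 + 10) = Gamma(121, 15).
Total count: 54 + 7 + 21 + 14 + 48 + 15 + 85 + 29 = 273.
Total exposure: 5 + 1 + 4.5 + 1.5 + 5 + 2.5 + 7 + 3.5 = 30 days.
After the second batch: Gamma(121 + 273, 15 + 30) = Gamma(394, 45).
Predictive mean over a 2-day window = T·E[λ|data] = 2·394/45 = 788/45.

788/45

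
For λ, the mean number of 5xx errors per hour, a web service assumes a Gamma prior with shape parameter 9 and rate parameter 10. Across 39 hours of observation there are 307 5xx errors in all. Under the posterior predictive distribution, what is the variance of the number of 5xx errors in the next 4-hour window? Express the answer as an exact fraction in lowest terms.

Total count 307 over total exposure 39 hours.
By Gamma–Poisson conjugacy, the posterior is Gamma(α + Σx, β + Σt) = Gamma(9 + 307, 10 + 39) = Gamma(316, 49).
The posterior predictive for a window of length T is Negative Binomial with variance T·α'·(β'+T)/β'² = 4·316·53/2401 = 66992/2401.

66992/2401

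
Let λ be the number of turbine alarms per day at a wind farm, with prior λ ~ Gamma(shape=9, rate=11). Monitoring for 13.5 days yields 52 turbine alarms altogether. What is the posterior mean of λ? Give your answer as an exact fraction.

122/49

Total count 52 over total exposure 13.5 days.
By Gamma–Poisson conjugacy, the posterior is Gamma(α + Σx, β + Σt) = Gamma(9 + 52, 11 + 13.5) = Gamma(61, 49/2).
Posterior mean = α'/β' = 61/(49/2) = 122/49.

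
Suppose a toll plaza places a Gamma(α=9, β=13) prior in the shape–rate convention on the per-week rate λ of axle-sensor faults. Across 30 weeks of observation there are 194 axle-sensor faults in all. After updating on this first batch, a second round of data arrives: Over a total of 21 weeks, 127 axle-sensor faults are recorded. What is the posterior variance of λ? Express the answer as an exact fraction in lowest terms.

165/2048

Total count 194 over total exposure 30 weeks.
After the first batch: Gamma(9 + 194, 13 + 30) = Gamma(203, 43).
Total count 127 over total exposure 21 weeks.
After the second batch: Gamma(203 + 127, 43 + 21) = Gamma(330, 64).
Posterior variance = α'/β'² = 330/4096 = 165/2048.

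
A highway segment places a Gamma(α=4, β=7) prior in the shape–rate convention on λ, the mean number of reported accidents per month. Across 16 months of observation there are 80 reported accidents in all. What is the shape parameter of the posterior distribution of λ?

84

Total count 80 over total exposure 16 months.
Conjugate update: add total count to the shape and total exposure to the rate, giving Gamma(84, 23).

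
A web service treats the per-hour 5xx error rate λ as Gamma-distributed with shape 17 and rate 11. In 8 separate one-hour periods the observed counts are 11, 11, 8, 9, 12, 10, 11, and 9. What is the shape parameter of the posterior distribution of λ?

Total count: 11 + 11 + 8 + 9 + 12 + 10 + 11 + 9 = 81.
Total exposure: 8 hours.
Gamma(α, β) with Poisson data over total exposure Σt gives posterior Gamma(α+Σx, β+Σt) = Gamma(98, 19).

98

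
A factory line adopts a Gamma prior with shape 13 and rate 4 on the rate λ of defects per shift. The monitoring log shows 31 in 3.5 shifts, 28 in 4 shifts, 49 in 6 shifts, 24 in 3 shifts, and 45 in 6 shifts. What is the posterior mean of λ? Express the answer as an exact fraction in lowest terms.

Total count: 31 + 28 + 49 + 24 + 45 = 177.
Total exposure: 3.5 + 4 + 6 + 3 + 6 = 22.5 shifts.
The Gamma prior is conjugate for the Poisson rate, so λ | data ~ Gamma(13+177, 4+22.5) = Gamma(190, 53/2).
Posterior mean = α'/β' = 190/(53/2) = 380/53.

380/53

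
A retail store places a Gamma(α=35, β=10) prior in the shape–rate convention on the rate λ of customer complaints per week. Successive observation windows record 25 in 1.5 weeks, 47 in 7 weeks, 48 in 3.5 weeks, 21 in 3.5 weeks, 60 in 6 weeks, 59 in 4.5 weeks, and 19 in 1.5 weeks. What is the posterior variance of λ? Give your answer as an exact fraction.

Total count: 25 + 47 + 48 + 21 + 60 + 59 + 19 = 279.
Total exposure: 1.5 + 7 + 3.5 + 3.5 + 6 + 4.5 + 1.5 = 27.5 weeks.
By Gamma–Poisson conjugacy, the posterior is Gamma(α + Σx, β + Σt) = Gamma(35 + 279, 10 + 27.5) = Gamma(314, 75/2).
Posterior variance = α'/β'² = 314/(5625/4) = 1256/5625.

1256/5625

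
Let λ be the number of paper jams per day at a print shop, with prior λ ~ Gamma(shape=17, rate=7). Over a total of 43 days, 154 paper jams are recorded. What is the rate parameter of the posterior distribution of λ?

50

Total count 154 over total exposure 43 days.
Gamma(α, β) with Poisson data over total exposure Σt gives posterior Gamma(α+Σx, β+Σt) = Gamma(171, 50).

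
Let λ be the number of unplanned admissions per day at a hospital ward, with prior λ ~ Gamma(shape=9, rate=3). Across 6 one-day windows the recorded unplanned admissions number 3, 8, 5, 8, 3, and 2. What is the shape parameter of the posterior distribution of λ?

38

Total count: 3 + 8 + 5 + 8 + 3 + 2 = 29.
Total exposure: 6 days.
Posterior: α' = 9 + 29 = 38, β' = 3 + 6 = 9.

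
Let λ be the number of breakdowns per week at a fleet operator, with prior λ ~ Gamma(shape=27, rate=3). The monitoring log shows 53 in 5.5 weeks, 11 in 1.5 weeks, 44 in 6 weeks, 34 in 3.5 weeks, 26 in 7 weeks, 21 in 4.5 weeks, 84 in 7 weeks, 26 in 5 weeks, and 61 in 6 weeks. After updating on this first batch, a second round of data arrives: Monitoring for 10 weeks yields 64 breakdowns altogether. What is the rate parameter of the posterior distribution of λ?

Total count: 53 + 11 + 44 + 34 + 26 + 21 + 84 + 26 + 61 = 360.
Total exposure: 5.5 + 1.5 + 6 + 3.5 + 7 + 4.5 + 7 + 5 + 6 = 46 weeks.
After the first batch: Gamma(27 + 360, 3 + 46) = Gamma(387, 49).
Total count 64 over total exposure 10 weeks.
After the second batch: Gamma(387 + 64, 49 + 10) = Gamma(451, 59).

59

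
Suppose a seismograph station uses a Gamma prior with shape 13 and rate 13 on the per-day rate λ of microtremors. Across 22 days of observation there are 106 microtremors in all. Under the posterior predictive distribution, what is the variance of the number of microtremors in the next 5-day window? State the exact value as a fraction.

Total count 106 over total exposure 22 days.
Conjugate update: add total count to the shape and total exposure to the rate, giving Gamma(119, 35).
The posterior predictive for a window of length T is Negative Binomial with variance T·α'·(β'+T)/β'² = 5·119·40/1225 = 136/7.

136/7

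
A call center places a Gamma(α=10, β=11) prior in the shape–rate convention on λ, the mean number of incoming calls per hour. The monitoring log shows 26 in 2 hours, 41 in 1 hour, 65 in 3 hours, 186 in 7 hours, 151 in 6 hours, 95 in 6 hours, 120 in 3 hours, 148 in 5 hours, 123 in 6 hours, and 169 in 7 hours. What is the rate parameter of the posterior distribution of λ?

57

Total count: 26 + 41 + 65 + 186 + 151 + 95 + 120 + 148 + 123 + 169 = 1124.
Total exposure: 2 + 1 + 3 + 7 + 6 + 6 + 3 + 5 + 6 + 7 = 46 hours.
By Gamma–Poisson conjugacy, the posterior is Gamma(α + Σx, β + Σt) = Gamma(10 + 1124, 11 + 46) = Gamma(1134, 57).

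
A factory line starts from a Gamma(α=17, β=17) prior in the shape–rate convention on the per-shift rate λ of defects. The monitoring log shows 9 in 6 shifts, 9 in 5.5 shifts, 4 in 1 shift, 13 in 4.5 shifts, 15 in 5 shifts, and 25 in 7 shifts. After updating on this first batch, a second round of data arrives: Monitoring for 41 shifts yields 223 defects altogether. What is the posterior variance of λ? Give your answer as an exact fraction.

Total count: 9 + 9 + 4 + 13 + 15 + 25 = 75.
Total exposure: 6 + 5.5 + 1 + 4.5 + 5 + 7 = 29 shifts.
After the first batch: Gamma(17 + 75, 17 + 29) = Gamma(92, 46).
Total count 223 over total exposure 41 shifts.
After the second batch: Gamma(92 + 223, 46 + 41) = Gamma(315, 87).
Posterior variance = α'/β'² = 315/7569 = 35/841.

35/841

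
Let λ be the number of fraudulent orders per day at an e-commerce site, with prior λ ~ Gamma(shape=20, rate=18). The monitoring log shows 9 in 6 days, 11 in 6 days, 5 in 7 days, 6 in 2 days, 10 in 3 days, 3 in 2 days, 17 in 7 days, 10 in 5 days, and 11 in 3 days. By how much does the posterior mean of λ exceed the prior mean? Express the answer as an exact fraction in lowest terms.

Total count: 9 + 11 + 5 + 6 + 10 + 3 + 17 + 10 + 11 = 82.
Total exposure: 6 + 6 + 7 + 2 + 3 + 2 + 7 + 5 + 3 = 41 days.
Conjugate update: add total count to the shape and total exposure to the rate, giving Gamma(102, 59).
Posterior mean = 102/59 = 102/59; prior mean = 20/18 = 10/9. Difference = 102/59 − 10/9 = 328/531.

328/531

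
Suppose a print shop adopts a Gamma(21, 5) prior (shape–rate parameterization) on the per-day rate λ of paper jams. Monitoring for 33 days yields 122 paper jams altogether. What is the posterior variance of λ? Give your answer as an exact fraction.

Total count 122 over total exposure 33 days.
By Gamma–Poisson conjugacy, the posterior is Gamma(α + Σx, β + Σt) = Gamma(21 + 122, 5 + 33) = Gamma(143, 38).
Posterior variance = α'/β'² = 143/1444.

143/1444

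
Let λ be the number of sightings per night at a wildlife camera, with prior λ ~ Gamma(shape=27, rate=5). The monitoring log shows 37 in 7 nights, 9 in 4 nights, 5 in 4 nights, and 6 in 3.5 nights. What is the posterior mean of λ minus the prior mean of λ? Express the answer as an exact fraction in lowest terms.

-429/235

Total count: 37 + 9 + 5 + 6 = 57.
Total exposure: 7 + 4 + 4 + 3.5 = 18.5 nights.
Conjugate update: add total count to the shape and total exposure to the rate, giving Gamma(84, 47/2).
Posterior mean = 84/(47/2) = 168/47; prior mean = 27/5 = 27/5. Difference = 168/47 − 27/5 = -429/235.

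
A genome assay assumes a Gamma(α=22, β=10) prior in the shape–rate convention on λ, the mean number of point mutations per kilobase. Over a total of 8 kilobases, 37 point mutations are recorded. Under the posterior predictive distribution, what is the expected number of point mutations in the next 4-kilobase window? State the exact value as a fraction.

Total count 37 over total exposure 8 kilobases.
By Gamma–Poisson conjugacy, the posterior is Gamma(α + Σx, β + Σt) = Gamma(22 + 37, 10 + 8) = Gamma(59, 18).
Predictive mean over a 4-kilobase window = T·E[λ|data] = 4·59/18 = 118/9.

118/9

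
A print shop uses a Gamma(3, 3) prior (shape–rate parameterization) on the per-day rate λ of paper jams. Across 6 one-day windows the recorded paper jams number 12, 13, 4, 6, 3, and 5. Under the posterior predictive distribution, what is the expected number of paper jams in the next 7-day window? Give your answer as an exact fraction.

Total count: 12 + 13 + 4 + 6 + 3 + 5 = 43.
Total exposure: 6 days.
Gamma(α, β) with Poisson data over total exposure Σt gives posterior Gamma(α+Σx, β+Σt) = Gamma(46, 9).
Predictive mean over a 7-day window = T·E[λ|data] = 7·46/9 = 322/9.

322/9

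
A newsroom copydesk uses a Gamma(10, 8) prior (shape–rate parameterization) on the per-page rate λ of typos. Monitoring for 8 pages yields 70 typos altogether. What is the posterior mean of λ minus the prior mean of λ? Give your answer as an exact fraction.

Total count 70 over total exposure 8 pages.
By Gamma–Poisson conjugacy, the posterior is Gamma(α + Σx, β + Σt) = Gamma(10 + 70, 8 + 8) = Gamma(80, 16).
Posterior mean = 80/16 = 5; prior mean = 10/8 = 5/4. Difference = 5 − 5/4 = 15/4.

15/4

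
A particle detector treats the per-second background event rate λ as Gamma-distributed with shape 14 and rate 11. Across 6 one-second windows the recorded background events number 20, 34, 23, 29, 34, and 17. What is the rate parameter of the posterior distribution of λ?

Total count: 20 + 34 + 23 + 29 + 34 + 17 = 157.
Total exposure: 6 seconds.
By Gamma–Poisson conjugacy, the posterior is Gamma(α + Σx, β + Σt) = Gamma(14 + 157, 11 + 6) = Gamma(171, 17).

17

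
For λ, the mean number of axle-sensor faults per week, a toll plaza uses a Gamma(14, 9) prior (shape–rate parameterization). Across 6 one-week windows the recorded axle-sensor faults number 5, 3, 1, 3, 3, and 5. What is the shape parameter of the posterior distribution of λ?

34

Total count: 5 + 3 + 1 + 3 + 3 + 5 = 20.
Total exposure: 6 weeks.
Conjugate update: add total count to the shape and total exposure to the rate, giving Gamma(34, 15).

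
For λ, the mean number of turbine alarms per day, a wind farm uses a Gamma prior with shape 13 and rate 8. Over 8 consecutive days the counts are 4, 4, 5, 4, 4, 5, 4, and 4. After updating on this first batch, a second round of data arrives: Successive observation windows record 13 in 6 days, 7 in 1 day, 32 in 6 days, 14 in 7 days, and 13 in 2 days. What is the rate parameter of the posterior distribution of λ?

Total count: 4 + 4 + 5 + 4 + 4 + 5 + 4 + 4 = 34.
Total exposure: 8 days.
After the first batch: Gamma(13 + 34, 8 + 8) = Gamma(47, 16).
Total count: 13 + 7 + 32 + 14 + 13 = 79.
Total exposure: 6 + 1 + 6 + 7 + 2 = 22 days.
After the second batch: Gamma(47 + 79, 16 + 22) = Gamma(126, 38).

38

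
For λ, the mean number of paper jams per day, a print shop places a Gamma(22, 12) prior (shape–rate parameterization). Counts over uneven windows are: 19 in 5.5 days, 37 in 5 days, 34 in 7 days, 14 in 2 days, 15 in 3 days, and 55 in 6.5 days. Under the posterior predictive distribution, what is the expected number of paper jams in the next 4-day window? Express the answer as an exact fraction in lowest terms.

Total count: 19 + 37 + 34 + 14 + 15 + 55 = 174.
Total exposure: 5.5 + 5 + 7 + 2 + 3 + 6.5 = 29 days.
Posterior: α' = 22 + 174 = 196, β' = 12 + 29 = 41.
Predictive mean over a 4-day window = T·E[λ|data] = 4·196/41 = 784/41.

784/41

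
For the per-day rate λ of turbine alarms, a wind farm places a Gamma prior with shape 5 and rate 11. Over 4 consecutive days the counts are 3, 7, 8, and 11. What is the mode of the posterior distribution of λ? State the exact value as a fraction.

Total count: 3 + 7 + 8 + 11 = 29.
Total exposure: 4 days.
Gamma(α, β) with Poisson data over total exposure Σt gives posterior Gamma(α+Σx, β+Σt) = Gamma(34, 15).
Posterior mode = (α'−1)/β' = 33/15 = 11/5.

11/5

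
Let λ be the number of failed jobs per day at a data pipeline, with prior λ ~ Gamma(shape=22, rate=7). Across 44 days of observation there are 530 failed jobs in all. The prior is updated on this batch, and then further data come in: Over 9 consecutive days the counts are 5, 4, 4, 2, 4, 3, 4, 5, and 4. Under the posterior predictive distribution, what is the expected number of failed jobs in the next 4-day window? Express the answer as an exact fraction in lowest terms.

Total count 530 over total exposure 44 days.
After the first batch: Gamma(22 + 530, 7 + 44) = Gamma(552, 51).
Total count: 5 + 4 + 4 + 2 + 4 + 3 + 4 + 5 + 4 = 35.
Total exposure: 9 days.
After the second batch: Gamma(552 + 35, 51 + 9) = Gamma(587, 60).
Predictive mean over a 4-day window = T·E[λ|data] = 4·587/60 = 587/15.

587/15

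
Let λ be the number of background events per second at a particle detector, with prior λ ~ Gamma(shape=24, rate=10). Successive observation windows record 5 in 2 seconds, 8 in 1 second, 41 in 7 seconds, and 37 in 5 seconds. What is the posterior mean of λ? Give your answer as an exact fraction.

Total count: 5 + 8 + 41 + 37 = 91.
Total exposure: 2 + 1 + 7 + 5 = 15 seconds.
Posterior: α' = 24 + 91 = 115, β' = 10 + 15 = 25.
Posterior mean = α'/β' = 115/25 = 23/5.

23/5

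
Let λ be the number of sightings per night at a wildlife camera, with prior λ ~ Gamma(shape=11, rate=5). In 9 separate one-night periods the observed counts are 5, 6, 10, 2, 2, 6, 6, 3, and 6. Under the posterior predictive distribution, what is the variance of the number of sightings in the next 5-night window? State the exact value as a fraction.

Total count: 5 + 6 + 10 + 2 + 2 + 6 + 6 + 3 + 6 = 46.
Total exposure: 9 nights.
Conjugate update: add total count to the shape and total exposure to the rate, giving Gamma(57, 14).
The posterior predictive for a window of length T is Negative Binomial with variance T·α'·(β'+T)/β'² = 5·57·19/196 = 5415/196.

5415/196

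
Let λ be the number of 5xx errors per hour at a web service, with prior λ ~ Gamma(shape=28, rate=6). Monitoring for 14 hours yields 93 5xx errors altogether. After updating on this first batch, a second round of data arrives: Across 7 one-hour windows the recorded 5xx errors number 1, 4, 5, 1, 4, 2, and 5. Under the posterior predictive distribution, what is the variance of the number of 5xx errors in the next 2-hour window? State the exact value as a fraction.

8294/729

Total count 93 over total exposure 14 hours.
After the first batch: Gamma(28 + 93, 6 + 14) = Gamma(121, 20).
Total count: 1 + 4 + 5 + 1 + 4 + 2 + 5 = 22.
Total exposure: 7 hours.
After the second batch: Gamma(121 + 22, 20 + 7) = Gamma(143, 27).
The posterior predictive for a window of length T is Negative Binomial with variance T·α'·(β'+T)/β'² = 2·143·29/729 = 8294/729.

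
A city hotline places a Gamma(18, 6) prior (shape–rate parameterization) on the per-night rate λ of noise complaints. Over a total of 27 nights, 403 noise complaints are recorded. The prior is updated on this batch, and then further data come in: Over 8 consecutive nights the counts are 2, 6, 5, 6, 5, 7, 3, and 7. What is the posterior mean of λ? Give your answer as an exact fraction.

Total count 403 over total exposure 27 nights.
After the first batch: Gamma(18 + 403, 6 + 27) = Gamma(421, 33).
Total count: 2 + 6 + 5 + 6 + 5 + 7 + 3 + 7 = 41.
Total exposure: 8 nights.
After the second batch: Gamma(421 + 41, 33 + 8) = Gamma(462, 41).
Posterior mean = α'/β' = 462/41.

462/41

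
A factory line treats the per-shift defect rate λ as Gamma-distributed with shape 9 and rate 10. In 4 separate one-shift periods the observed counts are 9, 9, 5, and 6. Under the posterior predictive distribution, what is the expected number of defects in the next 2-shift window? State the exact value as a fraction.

Total count: 9 + 9 + 5 + 6 = 29.
Total exposure: 4 shifts.
Gamma(α, β) with Poisson data over total exposure Σt gives posterior Gamma(α+Σx, β+Σt) = Gamma(38, 14).
Predictive mean over a 2-shift window = T·E[λ|data] = 2·38/14 = 38/7.

38/7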